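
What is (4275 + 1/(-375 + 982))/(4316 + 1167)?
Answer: 2594926/3328181 ≈ 0.77968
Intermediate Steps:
(4275 + 1/(-375 + 982))/(4316 + 1167) = (4275 + 1/607)/5483 = (4275 + 1/607)*(1/5483) = (2594926/607)*(1/5483) = 2594926/3328181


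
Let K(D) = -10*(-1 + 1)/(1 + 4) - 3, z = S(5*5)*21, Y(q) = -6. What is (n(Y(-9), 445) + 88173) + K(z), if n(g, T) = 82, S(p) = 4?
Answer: 88252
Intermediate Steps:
z = 84 (z = 4*21 = 84)
K(D) = -3 (K(D) = -0/5 - 3 = -10*0 - 3 = 0 - 3 = -3)
(n(Y(-9), 445) + 88173) + K(z) = (82 + 88173) - 3 = 88255 - 3 = 88252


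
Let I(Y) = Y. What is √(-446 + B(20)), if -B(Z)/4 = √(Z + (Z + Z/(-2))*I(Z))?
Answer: √(-446 - 8*√55) ≈ 22.48*I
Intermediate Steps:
B(Z) = -4*√(Z + Z²/2) (B(Z) = -4*√(Z + (Z + Z/(-2))*Z) = -4*√(Z + (Z + Z*(-½))*Z) = -4*√(Z + (Z - Z/2)*Z) = -4*√(Z + (Z/2)*Z) = -4*√(Z + Z²/2))
√(-446 + B(20)) = √(-446 - 2*√2*√(20*(2 + 20))) = √(-446 - 2*√2*√(20*22)) = √(-446 - 2*√2*√440) = √(-446 - 2*√2*2*√110) = √(-446 - 8*√55)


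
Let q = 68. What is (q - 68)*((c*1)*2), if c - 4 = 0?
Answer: 0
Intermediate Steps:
c = 4 (c = 4 + 0 = 4)
(q - 68)*((c*1)*2) = (68 - 68)*((4*1)*2) = 0*(4*2) = 0*8 = 0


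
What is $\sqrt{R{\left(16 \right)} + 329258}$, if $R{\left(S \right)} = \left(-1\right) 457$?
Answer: $\sqrt{328801} \approx 573.41$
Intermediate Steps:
$R{\left(S \right)} = -457$
$\sqrt{R{\left(16 \right)} + 329258} = \sqrt{-457 + 329258} = \sqrt{328801}$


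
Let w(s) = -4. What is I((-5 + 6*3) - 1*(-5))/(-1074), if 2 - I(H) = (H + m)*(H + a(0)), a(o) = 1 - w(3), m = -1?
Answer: 389/1074 ≈ 0.36220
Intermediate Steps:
a(o) = 5 (a(o) = 1 - 1*(-4) = 1 + 4 = 5)
I(H) = 2 - (-1 + H)*(5 + H) (I(H) = 2 - (H - 1)*(H + 5) = 2 - (-1 + H)*(5 + H))
I((-5 + 6*3) - 1*(-5))/(-1074) = (7 - ((-5 + 6*3) - 1*(-5))² - 4*((-5 + 6*3) - 1*(-5)))/(-1074) = -(7 - ((-5 + 18) + 5)² - 4*((-5 + 18) + 5))/1074 = -(7 - (13 + 5)² - 4*(13 + 5))/1074 = -(7 - 1*18² - 4*18)/1074 = -(7 - 1*324 - 72)/1074 = -(7 - 324 - 72)/1074 = -1/1074*(-389) = 389/1074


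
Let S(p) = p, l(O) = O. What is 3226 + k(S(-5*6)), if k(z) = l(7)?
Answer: 3233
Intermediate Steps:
k(z) = 7
3226 + k(S(-5*6)) = 3226 + 7 = 3233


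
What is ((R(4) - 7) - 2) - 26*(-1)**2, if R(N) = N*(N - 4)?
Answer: -35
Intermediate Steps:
R(N) = N*(-4 + N)
((R(4) - 7) - 2) - 26*(-1)**2 = ((4*(-4 + 4) - 7) - 2) - 26*(-1)**2 = ((4*0 - 7) - 2) - 26*1 = ((0 - 7) - 2) - 26 = (-7 - 2) - 26 = -9 - 26 = -35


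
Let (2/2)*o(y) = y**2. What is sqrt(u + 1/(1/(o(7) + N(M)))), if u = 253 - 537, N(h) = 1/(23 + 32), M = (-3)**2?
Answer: 6*I*sqrt(19745)/55 ≈ 15.329*I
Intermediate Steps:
M = 9
N(h) = 1/55
o(y) = y**2
u = -284
sqrt(u + 1/(1/(o(7) + N(M)))) = sqrt(-284 + 1/(1/(7**2 + 1/55))) = sqrt(-284 + 1/(1/(49 + 1/55))) = sqrt(-284 + 1/(1/(2696/55))) = sqrt(-284 + 1/(55/2696)) = sqrt(-284 + 2696/55) = sqrt(-12924/55) = 6*I*sqrt(19745)/55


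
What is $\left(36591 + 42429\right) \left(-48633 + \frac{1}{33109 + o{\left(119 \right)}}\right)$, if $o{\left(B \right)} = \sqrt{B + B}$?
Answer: $- \frac{468077331845549800}{121800627} - \frac{8780 \sqrt{238}}{121800627} \approx -3.843 \cdot 10^{9}$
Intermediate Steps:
$o{\left(B \right)} = \sqrt{2} \sqrt{B}$ ($o{\left(B \right)} = \sqrt{2 B} = \sqrt{2} \sqrt{B}$)
$\left(36591 + 42429\right) \left(-48633 + \frac{1}{33109 + o{\left(119 \right)}}\right) = \left(36591 + 42429\right) \left(-48633 + \frac{1}{33109 + \sqrt{2} \sqrt{119}}\right) = 79020 \left(-48633 + \frac{1}{33109 + \sqrt{238}}\right) = -3842979660 + \frac{79020}{33109 + \sqrt{238}}$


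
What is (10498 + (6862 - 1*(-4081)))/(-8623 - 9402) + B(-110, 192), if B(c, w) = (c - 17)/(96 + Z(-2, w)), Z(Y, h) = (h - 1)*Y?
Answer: -548993/736450 ≈ -0.74546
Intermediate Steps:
Z(Y, h) = Y*(-1 + h) (Z(Y, h) = (-1 + h)*Y = Y*(-1 + h))
B(c, w) = (-17 + c)/(98 - 2*w) (B(c, w) = (c - 17)/(96 - 2*(-1 + w)) = (-17 + c)/(96 + (2 - 2*w)) = (-17 + c)/(98 - 2*w))
(10498 + (6862 - 1*(-4081)))/(-8623 - 9402) + B(-110, 192) = (10498 + (6862 - 1*(-4081)))/(-8623 - 9402) + (17 - 1*(-110))/(2*(-49 + 192)) = (10498 + (6862 + 4081))/(-18025) + (1/2)*(17 + 110)/143 = (10498 + 10943)*(-1/18025) + (1/2)*(1/143)*127 = 21441*(-1/18025) + 127/286 = -3063/2575 + 127/286 = -548993/736450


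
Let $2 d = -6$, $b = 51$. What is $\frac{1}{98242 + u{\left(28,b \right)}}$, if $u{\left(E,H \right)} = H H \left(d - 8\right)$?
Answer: $\frac{1}{69631} \approx 1.4361 \cdot 10^{-5}$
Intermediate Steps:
$d = -3$ ($d = \frac{1}{2} \left(-6\right) = -3$)
$u{\left(E,H \right)} = - 11 H^{2}$ ($u{\left(E,H \right)} = H H \left(-3 - 8\right) = H^{2} \left(-11\right) = - 11 H^{2}$)
$\frac{1}{98242 + u{\left(28,b \right)}} = \frac{1}{98242 - 11 \cdot 51^{2}} = \frac{1}{98242 - 28611} = \frac{1}{69631}$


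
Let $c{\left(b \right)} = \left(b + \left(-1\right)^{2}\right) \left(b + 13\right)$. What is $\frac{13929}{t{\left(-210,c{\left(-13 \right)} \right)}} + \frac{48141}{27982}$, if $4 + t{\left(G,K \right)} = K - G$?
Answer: $\frac{99919581}{1441073} \approx 69.337$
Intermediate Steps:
$c{\left(b \right)} = \left(1 + b\right) \left(13 + b\right)$ ($c{\left(b \right)} = \left(b + 1\right) \left(13 + b\right) = \left(1 + b\right) \left(13 + b\right)$)
$t{\left(G,K \right)} = -4 + K - G$ ($t{\left(G,K \right)} = -4 - \left(G - K\right) = -4 + K - G$)
$\frac{13929}{t{\left(-210,c{\left(-13 \right)} \right)}} + \frac{48141}{27982} = \frac{13929}{-4 + \left(13 + \left(-13\right)^{2} + 14 \left(-13\right)\right) - -210} + \frac{48141}{27982} = \frac{13929}{-4 + \left(13 + 169 - 182\right) + 210} + 48141 \cdot \frac{1}{27982} = \frac{13929}{-4 + 0 + 210} + \frac{48141}{27982} = \frac{13929}{206} + \frac{48141}{27982} = \frac{99919581}{1441073}$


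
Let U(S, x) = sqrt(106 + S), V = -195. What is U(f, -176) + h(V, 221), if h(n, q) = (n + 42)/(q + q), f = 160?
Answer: -9/26 + sqrt(266) ≈ 15.963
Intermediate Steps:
h(n, q) = (42 + n)/(2*q) (h(n, q) = (42 + n)/((2*q)) = (42 + n)*(1/(2*q)) = (42 + n)/(2*q))
U(f, -176) + h(V, 221) = sqrt(106 + 160) + (1/2)*(42 - 195)/221 = sqrt(266) + (1/2)*(1/221)*(-153) = sqrt(266) - 9/26 = -9/26 + sqrt(266)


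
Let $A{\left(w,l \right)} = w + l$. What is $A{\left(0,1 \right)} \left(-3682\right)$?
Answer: $-3682$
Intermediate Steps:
$A{\left(w,l \right)} = l + w$
$A{\left(0,1 \right)} \left(-3682\right) = \left(1 + 0\right) \left(-3682\right) = 1 \left(-3682\right) = -3682$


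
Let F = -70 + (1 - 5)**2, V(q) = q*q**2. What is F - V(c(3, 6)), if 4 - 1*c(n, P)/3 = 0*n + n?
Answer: -81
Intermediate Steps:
c(n, P) = 12 - 3*n (c(n, P) = 12 - 3*(0*n + n) = 12 - 3*(0 + n) = 12 - 3*n)
V(q) = q**3
F = -54 (F = -70 + (-4)**2 = -70 + 16 = -54)
F - V(c(3, 6)) = -54 - (12 - 3*3)**3 = -54 - (12 - 9)**3 = -54 - 1*3**3 = -54 - 1*27 = -54 - 27 = -81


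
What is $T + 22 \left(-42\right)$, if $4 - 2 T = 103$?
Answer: $- \frac{1947}{2} \approx -973.5$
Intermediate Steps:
$T = - \frac{99}{2}$ ($T = 2 - \frac{103}{2} = - \frac{99}{2} \approx -49.5$)
$T + 22 \left(-42\right) = - \frac{99}{2} + 22 \left(-42\right) = - \frac{99}{2} - 924 = - \frac{1947}{2}$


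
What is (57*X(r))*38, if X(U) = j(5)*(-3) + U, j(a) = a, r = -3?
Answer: -38988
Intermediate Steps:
X(U) = -15 + U (X(U) = 5*(-3) + U = -15 + U)
(57*X(r))*38 = (57*(-15 - 3))*38 = (57*(-18))*38 = -1026*38 = -38988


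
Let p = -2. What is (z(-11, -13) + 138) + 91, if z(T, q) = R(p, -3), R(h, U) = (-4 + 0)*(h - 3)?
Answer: 249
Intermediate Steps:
R(h, U) = 12 - 4*h (R(h, U) = -4*(-3 + h) = 12 - 4*h)
z(T, q) = 20 (z(T, q) = 12 - 4*(-2) = 12 + 8 = 20)
(z(-11, -13) + 138) + 91 = (20 + 138) + 91 = 158 + 91 = 249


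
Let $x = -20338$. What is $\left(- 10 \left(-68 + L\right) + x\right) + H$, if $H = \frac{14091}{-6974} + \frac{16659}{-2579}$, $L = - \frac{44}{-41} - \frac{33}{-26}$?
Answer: $- \frac{17159767836279}{871500838} \approx -19690.0$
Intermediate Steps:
$L = \frac{2497}{1066}$ ($L = \left(-44\right) \left(- \frac{1}{41}\right) - - \frac{33}{26} = \frac{44}{41} + \frac{33}{26} = \frac{2497}{1066} \approx 2.3424$)
$H = - \frac{13865505}{1635086}$ ($H = 14091 \left(- \frac{1}{6974}\right) + 16659 \left(- \frac{1}{2579}\right) = - \frac{1281}{634} - \frac{16659}{2579} = - \frac{13865505}{1635086} \approx -8.48$)
$\left(- 10 \left(-68 + L\right) + x\right) + H = \left(- 10 \left(-68 + \frac{2497}{1066}\right) - 20338\right) - \frac{13865505}{1635086} = \left(\left(-10\right) \left(- \frac{69991}{1066}\right) - 20338\right) - \frac{13865505}{1635086} = \left(\frac{349955}{533} - 20338\right) - \frac{13865505}{1635086} = - \frac{10490199}{533} - \frac{13865505}{1635086} = - \frac{17159767836279}{871500838}$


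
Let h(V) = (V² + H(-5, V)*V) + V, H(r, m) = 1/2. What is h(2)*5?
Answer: 35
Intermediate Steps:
H(r, m) = ½
h(V) = V² + 3*V/2 (h(V) = (V² + V/2) + V = V² + 3*V/2)
h(2)*5 = ((½)*2*(3 + 2*2))*5 = ((½)*2*(3 + 4))*5 = ((½)*2*7)*5 = 7*5 = 35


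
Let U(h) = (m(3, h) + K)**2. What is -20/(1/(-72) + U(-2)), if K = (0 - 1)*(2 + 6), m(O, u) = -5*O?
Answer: -1440/38087 ≈ -0.037808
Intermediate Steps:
K = -8 (K = -1*8 = -8)
U(h) = 529 (U(h) = (-5*3 - 8)**2 = (-15 - 8)**2 = (-23)**2 = 529)
-20/(1/(-72) + U(-2)) = -20/(1/(-72) + 529) = -20/(-1/72 + 529) = -20/(38087/72) = (72/38087)*(-20) = -1440/38087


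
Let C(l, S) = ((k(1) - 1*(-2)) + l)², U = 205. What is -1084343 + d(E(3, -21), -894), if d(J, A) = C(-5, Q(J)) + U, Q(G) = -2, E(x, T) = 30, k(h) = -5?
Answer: -1084074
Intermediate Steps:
C(l, S) = (-3 + l)² (C(l, S) = ((-5 - 1*(-2)) + l)² = ((-5 + 2) + l)² = (-3 + l)²)
d(J, A) = 269 (d(J, A) = (-3 - 5)² + 205 = (-8)² + 205 = 64 + 205 = 269)
-1084343 + d(E(3, -21), -894) = -1084343 + 269 = -1084074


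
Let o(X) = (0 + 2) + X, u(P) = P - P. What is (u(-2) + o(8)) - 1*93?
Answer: -83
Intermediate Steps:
u(P) = 0
o(X) = 2 + X
(u(-2) + o(8)) - 1*93 = (0 + (2 + 8)) - 1*93 = (0 + 10) - 93 = 10 - 93 = -83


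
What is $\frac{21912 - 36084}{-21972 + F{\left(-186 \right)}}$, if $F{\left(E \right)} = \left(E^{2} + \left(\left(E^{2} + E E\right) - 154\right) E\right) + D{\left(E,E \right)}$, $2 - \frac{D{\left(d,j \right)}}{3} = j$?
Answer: $\frac{1181}{1068990} \approx 0.0011048$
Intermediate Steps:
$D{\left(d,j \right)} = 6 - 3 j$
$F{\left(E \right)} = 6 + E^{2} - 3 E + E \left(-154 + 2 E^{2}\right)$ ($F{\left(E \right)} = \left(E^{2} + \left(\left(E^{2} + E E\right) - 154\right) E\right) - \left(-6 + 3 E\right) = \left(E^{2} + \left(\left(E^{2} + E^{2}\right) - 154\right) E\right) - \left(-6 + 3 E\right) = \left(E^{2} + \left(2 E^{2} - 154\right) E\right) - \left(-6 + 3 E\right) = \left(E^{2} + \left(-154 + 2 E^{2}\right) E\right) - \left(-6 + 3 E\right) = \left(E^{2} + E \left(-154 + 2 E^{2}\right)\right) - \left(-6 + 3 E\right) = 6 + E^{2} - 3 E + E \left(-154 + 2 E^{2}\right)$)
$\frac{21912 - 36084}{-21972 + F{\left(-186 \right)}} = \frac{21912 - 36084}{-21972 + \left(6 + \left(-186\right)^{2} - -29202 + 2 \left(-186\right)^{3}\right)} = - \frac{14172}{-21972 + \left(6 + 34596 + 29202 + 2 \left(-6434856\right)\right)} = - \frac{14172}{-21972 + \left(6 + 34596 + 29202 - 12869712\right)} = - \frac{14172}{-21972 - 12805908} = - \frac{14172}{-12827880} = \left(-14172\right) \left(- \frac{1}{12827880}\right) = \frac{1181}{1068990}$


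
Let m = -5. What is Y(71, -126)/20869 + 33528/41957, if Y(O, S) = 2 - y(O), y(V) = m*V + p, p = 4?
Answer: 714506653/875600633 ≈ 0.81602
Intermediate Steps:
y(V) = 4 - 5*V (y(V) = -5*V + 4 = 4 - 5*V)
Y(O, S) = -2 + 5*O (Y(O, S) = 2 - (4 - 5*O) = 2 + (-4 + 5*O) = -2 + 5*O)
Y(71, -126)/20869 + 33528/41957 = (-2 + 5*71)/20869 + 33528/41957 = (-2 + 355)*(1/20869) + 33528*(1/41957) = 353*(1/20869) + 33528/41957 = 353/20869 + 33528/41957 = 714506653/875600633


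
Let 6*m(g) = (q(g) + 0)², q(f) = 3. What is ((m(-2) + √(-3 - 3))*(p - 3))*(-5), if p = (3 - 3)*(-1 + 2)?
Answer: 45/2 + 15*I*√6 ≈ 22.5 + 36.742*I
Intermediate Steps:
m(g) = 3/2 (m(g) = (3 + 0)²/6 = (⅙)*3² = (⅙)*9 = 3/2)
p = 0 (p = 0*1 = 0)
((m(-2) + √(-3 - 3))*(p - 3))*(-5) = ((3/2 + √(-3 - 3))*(0 - 3))*(-5) = ((3/2 + √(-6))*(-3))*(-5) = ((3/2 + I*√6)*(-3))*(-5) = (-9/2 - 3*I*√6)*(-5) = 45/2 + 15*I*√6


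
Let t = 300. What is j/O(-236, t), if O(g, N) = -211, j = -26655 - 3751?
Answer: 30406/211 ≈ 144.10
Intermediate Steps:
j = -30406
j/O(-236, t) = -30406/(-211) = -30406*(-1/211) = 30406/211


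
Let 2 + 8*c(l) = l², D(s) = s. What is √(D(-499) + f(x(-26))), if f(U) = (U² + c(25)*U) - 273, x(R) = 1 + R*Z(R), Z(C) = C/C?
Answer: I*√33502/4 ≈ 45.759*I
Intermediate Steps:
Z(C) = 1
x(R) = 1 + R (x(R) = 1 + R*1 = 1 + R)
c(l) = -¼ + l²/8
f(U) = -273 + U² + 623*U/8 (f(U) = (U² + (-¼ + (⅛)*25²)*U) - 273 = (U² + (-¼ + (⅛)*625)*U) - 273 = (U² + (-¼ + 625/8)*U) - 273 = (U² + 623*U/8) - 273 = -273 + U² + 623*U/8)
√(D(-499) + f(x(-26))) = √(-499 + (-273 + (1 - 26)² + 623*(1 - 26)/8)) = √(-499 + (-273 + (-25)² + (623/8)*(-25))) = √(-499 + (-273 + 625 - 15575/8)) = √(-499 - 12759/8) = √(-16751/8) = I*√33502/4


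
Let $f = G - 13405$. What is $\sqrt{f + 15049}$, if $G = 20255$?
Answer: $\sqrt{21899} \approx 147.98$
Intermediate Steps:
$f = 6850$ ($f = 20255 - 13405 = 6850$)
$\sqrt{f + 15049} = \sqrt{6850 + 15049} = \sqrt{21899}$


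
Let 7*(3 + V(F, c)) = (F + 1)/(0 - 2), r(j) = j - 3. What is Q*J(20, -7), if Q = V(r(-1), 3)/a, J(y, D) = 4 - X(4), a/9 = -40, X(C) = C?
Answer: 0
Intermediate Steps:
a = -360 (a = 9*(-40) = -360)
r(j) = -3 + j
V(F, c) = -43/14 - F/14 (V(F, c) = -3 + ((F + 1)/(0 - 2))/7 = -3 + ((1 + F)/(-2))/7 = -3 + ((1 + F)*(-1/2))/7 = -3 + (-1/2 - F/2)/7 = -3 + (-1/14 - F/14) = -43/14 - F/14)
J(y, D) = 0 (J(y, D) = 4 - 1*4 = 4 - 4 = 0)
Q = 13/1680 (Q = (-43/14 - (-3 - 1)/14)/(-360) = (-43/14 - 1/14*(-4))*(-1/360) = (-43/14 + 2/7)*(-1/360) = -39/14*(-1/360) = 13/1680 ≈ 0.0077381)
Q*J(20, -7) = (13/1680)*0 = 0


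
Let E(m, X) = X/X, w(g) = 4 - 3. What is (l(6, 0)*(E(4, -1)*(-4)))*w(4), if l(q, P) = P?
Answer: 0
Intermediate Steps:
w(g) = 1
E(m, X) = 1
(l(6, 0)*(E(4, -1)*(-4)))*w(4) = (0*(1*(-4)))*1 = (0*(-4))*1 = 0*1 = 0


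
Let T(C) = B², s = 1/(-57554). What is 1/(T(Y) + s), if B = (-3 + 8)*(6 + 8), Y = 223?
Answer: 57554/282014599 ≈ 0.00020408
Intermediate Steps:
s = -1/57554 ≈ -1.7375e-5
B = 70 (B = 5*14 = 70)
T(C) = 4900 (T(C) = 70² = 4900)
1/(T(Y) + s) = 1/(4900 - 1/57554) = 1/(282014599/57554) = 57554/282014599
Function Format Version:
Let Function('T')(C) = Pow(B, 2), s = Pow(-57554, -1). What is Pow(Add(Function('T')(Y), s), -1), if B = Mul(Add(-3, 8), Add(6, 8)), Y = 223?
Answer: Rational(57554, 282014599) ≈ 0.00020408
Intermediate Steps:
s = Rational(-1, 57554) ≈ -1.7375e-5
B = 70 (B = Mul(5, 14) = 70)
Function('T')(C) = 4900 (Function('T')(C) = Pow(70, 2) = 4900)
Pow(Add(Function('T')(Y), s), -1) = Pow(Add(4900, Rational(-1, 57554)), -1) = Pow(Rational(282014599, 57554), -1) = Rational(57554, 282014599)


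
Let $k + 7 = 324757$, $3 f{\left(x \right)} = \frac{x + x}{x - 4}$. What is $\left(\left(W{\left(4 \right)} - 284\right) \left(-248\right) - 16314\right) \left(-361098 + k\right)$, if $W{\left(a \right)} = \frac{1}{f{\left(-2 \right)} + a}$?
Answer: $- \frac{37333975848}{19} \approx -1.9649 \cdot 10^{9}$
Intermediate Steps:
$f{\left(x \right)} = \frac{2 x}{3 \left(-4 + x\right)}$ ($f{\left(x \right)} = \frac{\left(x + x\right) \frac{1}{x - 4}}{3} = \frac{2 x \frac{1}{-4 + x}}{3} = \frac{2 x}{3 \left(-4 + x\right)}$)
$k = 324750$ ($k = -7 + 324757 = 324750$)
$W{\left(a \right)} = \frac{1}{\frac{2}{9} + a}$ ($W{\left(a \right)} = \frac{1}{\frac{2}{3} \left(-2\right) \frac{1}{-4 - 2} + a} = \frac{1}{\frac{2}{3} \left(-2\right) \frac{1}{-6} + a} = \frac{1}{\frac{2}{3} \left(-2\right) \left(- \frac{1}{6}\right) + a} = \frac{1}{\frac{2}{9} + a}$)
$\left(\left(W{\left(4 \right)} - 284\right) \left(-248\right) - 16314\right) \left(-361098 + k\right) = \left(\left(\frac{9}{2 + 9 \cdot 4} - 284\right) \left(-248\right) - 16314\right) \left(-361098 + 324750\right) = \left(\left(\frac{9}{2 + 36} - 284\right) \left(-248\right) - 16314\right) \left(-36348\right) = \left(\left(\frac{9}{38} - 284\right) \left(-248\right) - 16314\right) \left(-36348\right) = \left(\left(- \frac{10783}{38}\right) \left(-248\right) - 16314\right) \left(-36348\right) = \left(\frac{1337092}{19} - 16314\right) \left(-36348\right) = \frac{1027126}{19} \left(-36348\right) = - \frac{37333975848}{19}$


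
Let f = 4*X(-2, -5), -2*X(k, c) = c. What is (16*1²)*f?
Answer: 160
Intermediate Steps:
X(k, c) = -c/2
f = 10 (f = 4*(-½*(-5)) = 4*(5/2) = 10)
(16*1²)*f = (16*1²)*10 = (16*1)*10 = 16*10 = 160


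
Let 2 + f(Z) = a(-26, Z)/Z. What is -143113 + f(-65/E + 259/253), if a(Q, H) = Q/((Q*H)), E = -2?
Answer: -41180391998399/287743369 ≈ -1.4312e+5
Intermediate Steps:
a(Q, H) = 1/H (a(Q, H) = Q/((H*Q)) = Q*(1/(H*Q)) = 1/H)
f(Z) = -2 + Z⁻² (f(Z) = -2 + 1/(Z*Z) = -2 + Z⁻²)
-143113 + f(-65/E + 259/253) = -143113 + (-2 + (-65/(-2) + 259/253)⁻²) = -143113 + (-2 + (-65*(-½) + 259*(1/253))⁻²) = -143113 + (-2 + (65/2 + 259/253)⁻²) = -143113 + (-2 + (16963/506)⁻²) = -143113 + (-2 + 256036/287743369) = -143113 - 575230702/287743369 = -41180391998399/287743369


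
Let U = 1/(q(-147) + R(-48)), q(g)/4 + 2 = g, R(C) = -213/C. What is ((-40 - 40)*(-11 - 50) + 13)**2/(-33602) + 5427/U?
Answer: -863201022147/268816 ≈ -3.2111e+6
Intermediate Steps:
q(g) = -8 + 4*g
U = -16/9465 (U = 1/((-8 + 4*(-147)) - 213/(-48)) = 1/((-8 - 588) - 213*(-1/48)) = 1/(-596 + 71/16) = 1/(-9465/16) = -16/9465 ≈ -0.0016904)
((-40 - 40)*(-11 - 50) + 13)**2/(-33602) + 5427/U = ((-40 - 40)*(-11 - 50) + 13)**2/(-33602) + 5427/(-16/9465) = (-80*(-61) + 13)**2*(-1/33602) + 5427*(-9465/16) = (4880 + 13)**2*(-1/33602) - 51366555/16 = 4893**2*(-1/33602) - 51366555/16 = 23941449*(-1/33602) - 51366555/16 = -23941449/33602 - 51366555/16 = -863201022147/268816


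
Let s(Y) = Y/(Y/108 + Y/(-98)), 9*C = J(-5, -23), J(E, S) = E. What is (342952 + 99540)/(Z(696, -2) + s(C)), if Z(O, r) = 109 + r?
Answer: -2212460/4757 ≈ -465.10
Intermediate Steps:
C = -5/9 (C = (⅑)*(-5) = -5/9 ≈ -0.55556)
s(Y) = -5292/5 (s(Y) = Y/(Y*(1/108) + Y*(-1/98)) = Y/(Y/108 - Y/98) = Y/((-5*Y/5292)) = Y*(-5292/(5*Y)) = -5292/5)
(342952 + 99540)/(Z(696, -2) + s(C)) = (342952 + 99540)/((109 - 2) - 5292/5) = 442492/(107 - 5292/5) = 442492/(-4757/5) = 442492*(-5/4757) = -2212460/4757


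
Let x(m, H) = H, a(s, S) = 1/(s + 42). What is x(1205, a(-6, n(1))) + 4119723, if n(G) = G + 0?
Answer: 148310029/36 ≈ 4.1197e+6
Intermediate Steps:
n(G) = G
a(s, S) = 1/(42 + s)
x(1205, a(-6, n(1))) + 4119723 = 1/(42 - 6) + 4119723 = 1/36 + 4119723 = 148310029/36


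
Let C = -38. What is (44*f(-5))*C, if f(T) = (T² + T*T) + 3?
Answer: -88616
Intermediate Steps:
f(T) = 3 + 2*T² (f(T) = (T² + T²) + 3 = 2*T² + 3 = 3 + 2*T²)
(44*f(-5))*C = (44*(3 + 2*(-5)²))*(-38) = (44*(3 + 2*25))*(-38) = (44*(3 + 50))*(-38) = (44*53)*(-38) = 2332*(-38) = -88616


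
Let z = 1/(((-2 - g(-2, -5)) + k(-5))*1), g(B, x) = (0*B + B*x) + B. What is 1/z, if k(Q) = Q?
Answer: -15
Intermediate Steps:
g(B, x) = B + B*x (g(B, x) = (0 + B*x) + B = B*x + B = B + B*x)
z = -1/15 (z = 1/(((-2 - (-2)*(1 - 5)) - 5)*1) = 1/(((-2 - (-2)*(-4)) - 5)*1) = 1/(((-2 - 1*8) - 5)*1) = 1/(((-2 - 8) - 5)*1) = 1/((-10 - 5)*1) = 1/(-15*1) = 1/(-15) = -1/15 ≈ -0.066667)
1/z = 1/(-1/15) = -15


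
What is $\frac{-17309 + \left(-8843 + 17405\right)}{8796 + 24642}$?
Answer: $- \frac{8747}{33438} \approx -0.26159$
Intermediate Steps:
$\frac{-17309 + \left(-8843 + 17405\right)}{8796 + 24642} = \frac{-17309 + 8562}{33438} = \left(-8747\right) \frac{1}{33438} = - \frac{8747}{33438}$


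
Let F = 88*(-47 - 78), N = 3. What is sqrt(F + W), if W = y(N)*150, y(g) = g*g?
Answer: 5*I*sqrt(386) ≈ 98.234*I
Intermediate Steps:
y(g) = g**2
F = -11000 (F = 88*(-125) = -11000)
W = 1350 (W = 3**2*150 = 9*150 = 1350)
sqrt(F + W) = sqrt(-11000 + 1350) = sqrt(-9650) = 5*I*sqrt(386)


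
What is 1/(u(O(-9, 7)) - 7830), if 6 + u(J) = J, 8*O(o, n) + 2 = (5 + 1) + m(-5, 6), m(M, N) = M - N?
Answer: -8/62695 ≈ -0.00012760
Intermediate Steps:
O(o, n) = -7/8 (O(o, n) = -¼ + ((5 + 1) + (-5 - 1*6))/8 = -¼ + (6 + (-5 - 6))/8 = -¼ + (6 - 11)/8 = -¼ + (⅛)*(-5) = -¼ - 5/8 = -7/8)
u(J) = -6 + J
1/(u(O(-9, 7)) - 7830) = 1/((-6 - 7/8) - 7830) = 1/(-55/8 - 7830) = 1/(-62695/8) = -8/62695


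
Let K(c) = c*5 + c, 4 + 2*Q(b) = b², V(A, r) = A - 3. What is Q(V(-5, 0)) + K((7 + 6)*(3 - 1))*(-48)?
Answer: -7458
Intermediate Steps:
V(A, r) = -3 + A
Q(b) = -2 + b²/2
K(c) = 6*c (K(c) = 5*c + c = 6*c)
Q(V(-5, 0)) + K((7 + 6)*(3 - 1))*(-48) = (-2 + (-3 - 5)²/2) + (6*((7 + 6)*(3 - 1)))*(-48) = (-2 + (½)*(-8)²) + (6*(13*2))*(-48) = (-2 + (½)*64) + (6*26)*(-48) = (-2 + 32) + 156*(-48) = 30 - 7488 = -7458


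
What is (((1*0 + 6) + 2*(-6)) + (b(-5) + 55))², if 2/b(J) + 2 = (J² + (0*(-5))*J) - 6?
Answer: 697225/289 ≈ 2412.5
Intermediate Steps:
b(J) = 2/(-8 + J²) (b(J) = 2/(-2 + ((J² + (0*(-5))*J) - 6)) = 2/(-2 + ((J² + 0*J) - 6)) = 2/(-2 + ((J² + 0) - 6)) = 2/(-2 + (J² - 6)) = 2/(-2 + (-6 + J²)) = 2/(-8 + J²))
(((1*0 + 6) + 2*(-6)) + (b(-5) + 55))² = (((1*0 + 6) + 2*(-6)) + (2/(-8 + (-5)²) + 55))² = (((0 + 6) - 12) + (2/(-8 + 25) + 55))² = ((6 - 12) + (2/17 + 55))² = (-6 + (2*(1/17) + 55))² = (-6 + (2/17 + 55))² = (-6 + 937/17)² = (835/17)² = 697225/289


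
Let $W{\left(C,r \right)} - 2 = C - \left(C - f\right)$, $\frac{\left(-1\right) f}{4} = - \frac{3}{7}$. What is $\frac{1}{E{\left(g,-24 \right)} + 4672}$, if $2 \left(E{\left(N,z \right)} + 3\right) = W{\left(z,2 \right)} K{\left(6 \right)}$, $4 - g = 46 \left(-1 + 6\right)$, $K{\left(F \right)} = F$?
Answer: $\frac{7}{32761} \approx 0.00021367$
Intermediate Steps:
$f = \frac{12}{7}$ ($f = - 4 \left(- \frac{3}{7}\right) = - 4 \left(\left(-3\right) \frac{1}{7}\right) = \left(-4\right) \left(- \frac{3}{7}\right) = \frac{12}{7} \approx 1.7143$)
$W{\left(C,r \right)} = \frac{26}{7}$ ($W{\left(C,r \right)} = 2 + \left(C - \left(- \frac{12}{7} + C\right)\right) = 2 + \frac{12}{7} = \frac{26}{7}$)
$g = -226$ ($g = 4 - 46 \left(-1 + 6\right) = 4 - 46 \cdot 5 = 4 - 230 = -226$)
$E{\left(N,z \right)} = \frac{57}{7}$ ($E{\left(N,z \right)} = -3 + \frac{\frac{26}{7} \cdot 6}{2} = -3 + \frac{1}{2} \cdot \frac{156}{7} = -3 + \frac{78}{7} = \frac{57}{7}$)
$\frac{1}{E{\left(g,-24 \right)} + 4672} = \frac{1}{\frac{57}{7} + 4672} = \frac{1}{\frac{32761}{7}} = \frac{7}{32761}$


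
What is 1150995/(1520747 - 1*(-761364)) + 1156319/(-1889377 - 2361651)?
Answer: 2254063663451/9701317760108 ≈ 0.23235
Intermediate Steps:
1150995/(1520747 - 1*(-761364)) + 1156319/(-1889377 - 2361651) = 1150995/(1520747 + 761364) + 1156319/(-4251028) = 1150995/2282111 + 1156319*(-1/4251028) = 1150995*(1/2282111) - 1156319/4251028 = 1150995/2282111 - 1156319/4251028 = 2254063663451/9701317760108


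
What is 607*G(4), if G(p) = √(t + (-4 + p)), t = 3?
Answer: 607*√3 ≈ 1051.4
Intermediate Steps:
G(p) = √(-1 + p) (G(p) = √(3 + (-4 + p)) = √(-1 + p))
607*G(4) = 607*√(-1 + 4) = 607*√3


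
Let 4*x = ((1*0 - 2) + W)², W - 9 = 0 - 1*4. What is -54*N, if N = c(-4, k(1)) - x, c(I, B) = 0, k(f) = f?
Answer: 243/2 ≈ 121.50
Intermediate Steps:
W = 5 (W = 9 + (0 - 1*4) = 9 + (0 - 4) = 9 - 4 = 5)
x = 9/4 (x = ((1*0 - 2) + 5)²/4 = ((0 - 2) + 5)²/4 = (-2 + 5)²/4 = (¼)*3² = (¼)*9 = 9/4 ≈ 2.2500)
N = -9/4 (N = 0 - 1*9/4 = 0 - 9/4 = -9/4 ≈ -2.2500)
-54*N = -54*(-9/4) = 243/2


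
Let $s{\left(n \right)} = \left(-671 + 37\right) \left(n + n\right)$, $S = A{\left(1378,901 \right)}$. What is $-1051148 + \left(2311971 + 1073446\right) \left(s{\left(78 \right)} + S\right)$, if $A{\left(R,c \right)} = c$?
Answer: $-331782073399$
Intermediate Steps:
$S = 901$
$s{\left(n \right)} = - 1268 n$ ($s{\left(n \right)} = - 634 \cdot 2 n = - 1268 n$)
$-1051148 + \left(2311971 + 1073446\right) \left(s{\left(78 \right)} + S\right) = -1051148 + \left(2311971 + 1073446\right) \left(\left(-1268\right) 78 + 901\right) = -1051148 + 3385417 \left(-98904 + 901\right) = -1051148 + 3385417 \left(-98003\right) = -1051148 - 331781022251 = -331782073399$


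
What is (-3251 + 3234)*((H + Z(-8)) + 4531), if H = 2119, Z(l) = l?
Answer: -112914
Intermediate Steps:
(-3251 + 3234)*((H + Z(-8)) + 4531) = (-3251 + 3234)*((2119 - 8) + 4531) = -17*(2111 + 4531) = -17*6642 = -112914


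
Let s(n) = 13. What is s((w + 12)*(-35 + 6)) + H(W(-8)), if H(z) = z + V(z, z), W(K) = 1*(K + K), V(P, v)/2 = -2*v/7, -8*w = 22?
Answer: 43/7 ≈ 6.1429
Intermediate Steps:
w = -11/4 (w = -1/8*22 = -11/4 ≈ -2.7500)
V(P, v) = -4*v/7 (V(P, v) = 2*(-2*v/7) = -4*v/7)
W(K) = 2*K (W(K) = 1*(2*K) = 2*K)
H(z) = 3*z/7 (H(z) = z - 4*z/7 = 3*z/7)
s((w + 12)*(-35 + 6)) + H(W(-8)) = 13 + 3*(2*(-8))/7 = 13 + (3/7)*(-16) = 13 - 48/7 = 43/7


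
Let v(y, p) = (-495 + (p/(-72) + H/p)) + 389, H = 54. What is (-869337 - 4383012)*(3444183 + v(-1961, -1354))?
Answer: -146959853131816783/8124 ≈ -1.8090e+13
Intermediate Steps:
v(y, p) = -106 + 54/p - p/72 (v(y, p) = (-495 + (p/(-72) + 54/p)) + 389 = (-495 + (p*(-1/72) + 54/p)) + 389 = (-495 + (-p/72 + 54/p)) + 389 = (-495 + (54/p - p/72)) + 389 = (-495 + 54/p - p/72) + 389 = -106 + 54/p - p/72)
(-869337 - 4383012)*(3444183 + v(-1961, -1354)) = (-869337 - 4383012)*(3444183 + (-106 + 54/(-1354) - 1/72*(-1354))) = -5252349*(3444183 + (-106 + 54*(-1/1354) + 677/36)) = -5252349*(3444183 + (-106 - 27/677 + 677/36)) = -5252349*(3444183 - 2126075/24372) = -5252349*83939502001/24372 = -146959853131816783/8124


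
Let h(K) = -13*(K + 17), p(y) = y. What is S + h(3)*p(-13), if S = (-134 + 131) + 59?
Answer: 3436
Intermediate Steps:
S = 56 (S = -3 + 59 = 56)
h(K) = -221 - 13*K (h(K) = -13*(17 + K) = -221 - 13*K)
S + h(3)*p(-13) = 56 + (-221 - 13*3)*(-13) = 56 + (-221 - 39)*(-13) = 56 - 260*(-13) = 56 + 3380 = 3436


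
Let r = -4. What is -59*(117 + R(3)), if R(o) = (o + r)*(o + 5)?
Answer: -6431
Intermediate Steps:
R(o) = (-4 + o)*(5 + o) (R(o) = (o - 4)*(o + 5) = (-4 + o)*(5 + o))
-59*(117 + R(3)) = -59*(117 + (-20 + 3 + 3²)) = -59*(117 + (-20 + 3 + 9)) = -59*(117 - 8) = -59*109 = -6431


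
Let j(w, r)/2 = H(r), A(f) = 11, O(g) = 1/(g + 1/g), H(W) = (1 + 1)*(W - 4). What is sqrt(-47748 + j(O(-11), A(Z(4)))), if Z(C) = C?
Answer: 2*I*sqrt(11930) ≈ 218.45*I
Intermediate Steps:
H(W) = -8 + 2*W (H(W) = 2*(-4 + W) = -8 + 2*W)
O(g) = 1/(g + 1/g)
j(w, r) = -16 + 4*r (j(w, r) = 2*(-8 + 2*r) = -16 + 4*r)
sqrt(-47748 + j(O(-11), A(Z(4)))) = sqrt(-47748 + (-16 + 4*11)) = sqrt(-47748 + (-16 + 44)) = sqrt(-47748 + 28) = sqrt(-47720) = 2*I*sqrt(11930)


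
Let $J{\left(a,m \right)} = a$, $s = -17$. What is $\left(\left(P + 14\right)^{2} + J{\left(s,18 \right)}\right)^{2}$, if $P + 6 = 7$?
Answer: $43264$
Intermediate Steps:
$P = 1$ ($P = -6 + 7 = 1$)
$\left(\left(P + 14\right)^{2} + J{\left(s,18 \right)}\right)^{2} = \left(\left(1 + 14\right)^{2} - 17\right)^{2} = \left(15^{2} - 17\right)^{2} = \left(225 - 17\right)^{2} = 208^{2} = 43264$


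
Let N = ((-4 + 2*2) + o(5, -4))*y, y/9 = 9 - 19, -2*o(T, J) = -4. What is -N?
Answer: 180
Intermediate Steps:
o(T, J) = 2 (o(T, J) = -½*(-4) = 2)
y = -90 (y = 9*(9 - 19) = 9*(-10) = -90)
N = -180 (N = ((-4 + 2*2) + 2)*(-90) = ((-4 + 4) + 2)*(-90) = (0 + 2)*(-90) = 2*(-90) = -180)
-N = -1*(-180) = 180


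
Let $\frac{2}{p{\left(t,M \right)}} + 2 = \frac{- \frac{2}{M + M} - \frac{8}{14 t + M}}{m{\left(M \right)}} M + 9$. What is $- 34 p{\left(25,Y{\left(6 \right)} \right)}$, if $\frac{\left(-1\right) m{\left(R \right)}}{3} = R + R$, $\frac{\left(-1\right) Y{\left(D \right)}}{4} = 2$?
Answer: $- \frac{558144}{57317} \approx -9.7378$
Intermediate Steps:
$Y{\left(D \right)} = -8$ ($Y{\left(D \right)} = \left(-4\right) 2 = -8$)
$m{\left(R \right)} = - 6 R$ ($m{\left(R \right)} = - 3 \left(R + R\right) = - 3 \cdot 2 R = - 6 R$)
$p{\left(t,M \right)} = \frac{2}{7 + \frac{1}{6 M} + \frac{4}{3 \left(M + 14 t\right)}}$ ($p{\left(t,M \right)} = \frac{2}{-2 + \left(\frac{- \frac{2}{M + M} - \frac{8}{14 t + M}}{\left(-6\right) M} M + 9\right)} = \frac{2}{-2 + \left(\left(- \frac{2}{2 M} - \frac{8}{M + 14 t}\right) \left(- \frac{1}{6 M}\right) M + 9\right)} = \frac{2}{-2 + \left(\left(- 2 \frac{1}{2 M} - \frac{8}{M + 14 t}\right) \left(- \frac{1}{6 M}\right) M + 9\right)} = \frac{2}{-2 + \left(\left(- \frac{1}{M} - \frac{8}{M + 14 t}\right) \left(- \frac{1}{6 M}\right) M + 9\right)} = \frac{2}{-2 + \left(- \frac{- \frac{1}{M} - \frac{8}{M + 14 t}}{6 M} M + 9\right)} = \frac{2}{-2 + \left(\left(\frac{1}{6 M} + \frac{4}{3 \left(M + 14 t\right)}\right) + 9\right)} = \frac{2}{-2 + \left(9 + \frac{1}{6 M} + \frac{4}{3 \left(M + 14 t\right)}\right)} = \frac{2}{7 + \frac{1}{6 M} + \frac{4}{3 \left(M + 14 t\right)}}$)
$- 34 p{\left(25,Y{\left(6 \right)} \right)} = - 34 \cdot 12 \left(-8\right) \frac{1}{9 \left(-8\right) + 14 \cdot 25 + 42 \left(-8\right)^{2} + 588 \left(-8\right) 25} \left(-8 + 14 \cdot 25\right) = - 34 \cdot 12 \left(-8\right) \frac{1}{-72 + 350 + 42 \cdot 64 - 117600} \left(-8 + 350\right) = - 34 \cdot 12 \left(-8\right) \frac{1}{-72 + 350 + 2688 - 117600} \cdot 342 = - 34 \cdot 12 \left(-8\right) \frac{1}{-114634} \cdot 342 = - 34 \cdot 12 \left(-8\right) \left(- \frac{1}{114634}\right) 342 = \left(-34\right) \frac{16416}{57317} = - \frac{558144}{57317}$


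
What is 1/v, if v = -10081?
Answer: -1/10081 ≈ -9.9197e-5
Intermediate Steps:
1/v = 1/(-10081) = -1/10081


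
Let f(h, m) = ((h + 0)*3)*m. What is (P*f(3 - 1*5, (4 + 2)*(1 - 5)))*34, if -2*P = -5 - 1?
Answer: 14688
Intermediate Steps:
f(h, m) = 3*h*m (f(h, m) = (h*3)*m = (3*h)*m = 3*h*m)
P = 3 (P = -(-5 - 1)/2 = -½*(-6) = 3)
(P*f(3 - 1*5, (4 + 2)*(1 - 5)))*34 = (3*(3*(3 - 1*5)*((4 + 2)*(1 - 5))))*34 = (3*(3*(3 - 5)*(6*(-4))))*34 = (3*(3*(-2)*(-24)))*34 = (3*144)*34 = 432*34 = 14688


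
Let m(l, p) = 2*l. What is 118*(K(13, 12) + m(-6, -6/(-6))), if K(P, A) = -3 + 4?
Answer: -1298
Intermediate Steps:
K(P, A) = 1
118*(K(13, 12) + m(-6, -6/(-6))) = 118*(1 + 2*(-6)) = 118*(1 - 12) = 118*(-11) = -1298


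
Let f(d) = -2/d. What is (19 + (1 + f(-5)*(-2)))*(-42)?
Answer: -4032/5 ≈ -806.40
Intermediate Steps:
(19 + (1 + f(-5)*(-2)))*(-42) = (19 + (1 - 2/(-5)*(-2)))*(-42) = (19 + (1 - 2*(-⅕)*(-2)))*(-42) = (19 + (1 + (⅖)*(-2)))*(-42) = (19 + (1 - ⅘))*(-42) = (19 + ⅕)*(-42) = (96/5)*(-42) = -4032/5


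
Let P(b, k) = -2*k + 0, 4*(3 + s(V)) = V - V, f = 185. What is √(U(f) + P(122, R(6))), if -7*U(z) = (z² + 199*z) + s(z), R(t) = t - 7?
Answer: I*√497161/7 ≈ 100.73*I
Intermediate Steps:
R(t) = -7 + t
s(V) = -3 (s(V) = -3 + (V - V)/4 = -3 + (¼)*0 = -3 + 0 = -3)
U(z) = 3/7 - 199*z/7 - z²/7 (U(z) = -((z² + 199*z) - 3)/7 = -(-3 + z² + 199*z)/7 = 3/7 - 199*z/7 - z²/7)
P(b, k) = -2*k
√(U(f) + P(122, R(6))) = √((3/7 - 199/7*185 - ⅐*185²) - 2*(-7 + 6)) = √((3/7 - 36815/7 - ⅐*34225) - 2*(-1)) = √((3/7 - 36815/7 - 34225/7) + 2) = √(-71037/7 + 2) = √(-71023/7) = I*√497161/7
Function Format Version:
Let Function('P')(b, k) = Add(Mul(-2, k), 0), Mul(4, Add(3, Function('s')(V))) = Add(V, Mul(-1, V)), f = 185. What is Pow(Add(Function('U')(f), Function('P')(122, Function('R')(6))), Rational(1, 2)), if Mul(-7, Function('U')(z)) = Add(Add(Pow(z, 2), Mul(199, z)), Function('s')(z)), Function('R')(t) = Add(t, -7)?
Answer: Mul(Rational(1, 7), I, Pow(497161, Rational(1, 2))) ≈ Mul(100.73, I)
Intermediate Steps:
Function('R')(t) = Add(-7, t)
Function('s')(V) = -3 (Function('s')(V) = Add(-3, Mul(Rational(1, 4), Add(V, Mul(-1, V)))) = Add(-3, Mul(Rational(1, 4), 0)) = Add(-3, 0) = -3)
Function('U')(z) = Add(Rational(3, 7), Mul(Rational(-199, 7), z), Mul(Rational(-1, 7), Pow(z, 2))) (Function('U')(z) = Mul(Rational(-1, 7), Add(Add(Pow(z, 2), Mul(199, z)), -3)) = Mul(Rational(-1, 7), Add(-3, Pow(z, 2), Mul(199, z))) = Add(Rational(3, 7), Mul(Rational(-199, 7), z), Mul(Rational(-1, 7), Pow(z, 2))))
Function('P')(b, k) = Mul(-2, k)
Pow(Add(Function('U')(f), Function('P')(122, Function('R')(6))), Rational(1, 2)) = Pow(Add(Add(Rational(3, 7), Mul(Rational(-199, 7), 185), Mul(Rational(-1, 7), Pow(185, 2))), Mul(-2, Add(-7, 6))), Rational(1, 2)) = Pow(Add(Add(Rational(3, 7), Rational(-36815, 7), Mul(Rational(-1, 7), 34225)), Mul(-2, -1)), Rational(1, 2)) = Pow(Add(Add(Rational(3, 7), Rational(-36815, 7), Rational(-34225, 7)), 2), Rational(1, 2)) = Pow(Add(Rational(-71037, 7), 2), Rational(1, 2)) = Pow(Rational(-71023, 7), Rational(1, 2)) = Mul(Rational(1, 7), I, Pow(497161, Rational(1, 2)))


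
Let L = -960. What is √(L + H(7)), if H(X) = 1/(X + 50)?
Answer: I*√3118983/57 ≈ 30.984*I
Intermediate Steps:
H(X) = 1/(50 + X)
√(L + H(7)) = √(-960 + 1/(50 + 7)) = √(-960 + 1/57) = √(-54719/57) = I*√3118983/57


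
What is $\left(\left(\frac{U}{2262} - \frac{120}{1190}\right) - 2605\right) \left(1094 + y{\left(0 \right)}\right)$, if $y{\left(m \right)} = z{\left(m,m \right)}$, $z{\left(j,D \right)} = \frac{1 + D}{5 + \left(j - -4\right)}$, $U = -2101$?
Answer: $- \frac{6907531194491}{2422602} \approx -2.8513 \cdot 10^{6}$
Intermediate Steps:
$z{\left(j,D \right)} = \frac{1 + D}{9 + j}$ ($z{\left(j,D \right)} = \frac{1 + D}{5 + \left(j + 4\right)} = \frac{1 + D}{5 + \left(4 + j\right)} = \frac{1 + D}{9 + j}$)
$y{\left(m \right)} = \frac{1 + m}{9 + m}$
$\left(\left(\frac{U}{2262} - \frac{120}{1190}\right) - 2605\right) \left(1094 + y{\left(0 \right)}\right) = \left(\left(- \frac{2101}{2262} - \frac{120}{1190}\right) - 2605\right) \left(1094 + \frac{1 + 0}{9 + 0}\right) = \left(\left(\left(-2101\right) \frac{1}{2262} - \frac{12}{119}\right) - 2605\right) \left(1094 + \frac{1}{9} \cdot 1\right) = \left(\left(- \frac{2101}{2262} - \frac{12}{119}\right) - 2605\right) \left(1094 + \frac{1}{9} \cdot 1\right) = \left(- \frac{277163}{269178} - 2605\right) \left(1094 + \frac{1}{9}\right) = \left(- \frac{701485853}{269178}\right) \frac{9847}{9} = - \frac{6907531194491}{2422602}$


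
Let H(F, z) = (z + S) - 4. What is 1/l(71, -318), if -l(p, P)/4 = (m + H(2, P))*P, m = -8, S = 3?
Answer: -1/415944 ≈ -2.4042e-6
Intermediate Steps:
H(F, z) = -1 + z (H(F, z) = (z + 3) - 4 = (3 + z) - 4 = -1 + z)
l(p, P) = -4*P*(-9 + P) (l(p, P) = -4*(-8 + (-1 + P))*P = -4*(-9 + P)*P = -4*P*(-9 + P))
1/l(71, -318) = 1/(4*(-318)*(9 - 1*(-318))) = 1/(4*(-318)*(9 + 318)) = 1/(4*(-318)*327) = 1/(-415944) = -1/415944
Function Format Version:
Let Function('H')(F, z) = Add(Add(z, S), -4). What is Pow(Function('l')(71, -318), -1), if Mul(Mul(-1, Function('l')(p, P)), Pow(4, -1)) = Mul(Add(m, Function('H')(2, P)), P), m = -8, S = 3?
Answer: Rational(-1, 415944) ≈ -2.4042e-6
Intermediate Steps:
Function('H')(F, z) = Add(-1, z) (Function('H')(F, z) = Add(Add(z, 3), -4) = Add(Add(3, z), -4) = Add(-1, z))
Function('l')(p, P) = Mul(-4, P, Add(-9, P)) (Function('l')(p, P) = Mul(-4, Mul(Add(-8, Add(-1, P)), P)) = Mul(-4, Mul(Add(-9, P), P)) = Mul(-4, Mul(P, Add(-9, P))) = Mul(-4, P, Add(-9, P)))
Pow(Function('l')(71, -318), -1) = Pow(Mul(4, -318, Add(9, Mul(-1, -318))), -1) = Pow(Mul(4, -318, Add(9, 318)), -1) = Pow(Mul(4, -318, 327), -1) = Pow(-415944, -1) = Rational(-1, 415944)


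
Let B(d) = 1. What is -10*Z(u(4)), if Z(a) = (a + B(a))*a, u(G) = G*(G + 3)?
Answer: -8120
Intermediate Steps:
u(G) = G*(3 + G)
Z(a) = a*(1 + a) (Z(a) = (a + 1)*a = (1 + a)*a = a*(1 + a))
-10*Z(u(4)) = -10*4*(3 + 4)*(1 + 4*(3 + 4)) = -10*4*7*(1 + 4*7) = -280*(1 + 28) = -280*29 = -10*812 = -8120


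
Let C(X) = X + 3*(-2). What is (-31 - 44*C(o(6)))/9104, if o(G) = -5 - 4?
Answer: 629/9104 ≈ 0.069090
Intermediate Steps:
o(G) = -9
C(X) = -6 + X (C(X) = X - 6 = -6 + X)
(-31 - 44*C(o(6)))/9104 = (-31 - 44*(-6 - 9))/9104 = (-31 - 44*(-15))*(1/9104) = (-31 + 660)*(1/9104) = 629*(1/9104) = 629/9104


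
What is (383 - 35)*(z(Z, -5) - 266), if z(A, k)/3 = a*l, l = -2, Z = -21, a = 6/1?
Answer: -105096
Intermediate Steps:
a = 6 (a = 6*1 = 6)
z(A, k) = -36 (z(A, k) = 3*(6*(-2)) = 3*(-12) = -36)
(383 - 35)*(z(Z, -5) - 266) = (383 - 35)*(-36 - 266) = 348*(-302) = -105096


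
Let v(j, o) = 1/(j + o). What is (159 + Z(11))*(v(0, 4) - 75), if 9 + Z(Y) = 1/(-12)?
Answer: -537901/48 ≈ -11206.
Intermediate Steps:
Z(Y) = -109/12 (Z(Y) = -9 + 1/(-12) = -9 - 1/12 = -109/12)
(159 + Z(11))*(v(0, 4) - 75) = (159 - 109/12)*(1/(0 + 4) - 75) = 1799*(1/4 - 75)/12 = 1799*(¼ - 75)/12 = (1799/12)*(-299/4) = -537901/48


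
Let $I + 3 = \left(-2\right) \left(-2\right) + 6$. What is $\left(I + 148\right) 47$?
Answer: $7285$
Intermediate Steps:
$I = 7$ ($I = -3 + \left(\left(-2\right) \left(-2\right) + 6\right) = -3 + \left(4 + 6\right) = -3 + 10 = 7$)
$\left(I + 148\right) 47 = \left(7 + 148\right) 47 = 155 \cdot 47 = 7285$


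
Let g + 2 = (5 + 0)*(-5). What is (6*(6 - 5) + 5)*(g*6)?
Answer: -1782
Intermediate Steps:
g = -27 (g = -2 + (5 + 0)*(-5) = -2 + 5*(-5) = -2 - 25 = -27)
(6*(6 - 5) + 5)*(g*6) = (6*(6 - 5) + 5)*(-27*6) = (6*1 + 5)*(-162) = (6 + 5)*(-162) = 11*(-162) = -1782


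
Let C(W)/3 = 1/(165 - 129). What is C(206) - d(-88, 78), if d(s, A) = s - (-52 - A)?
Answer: -503/12 ≈ -41.917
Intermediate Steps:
d(s, A) = 52 + A + s (d(s, A) = s + (52 + A) = 52 + A + s)
C(W) = 1/12 (C(W) = 3/(165 - 129) = 3/36 = 3*(1/36) = 1/12)
C(206) - d(-88, 78) = 1/12 - (52 + 78 - 88) = 1/12 - 1*42 = 1/12 - 42 = -503/12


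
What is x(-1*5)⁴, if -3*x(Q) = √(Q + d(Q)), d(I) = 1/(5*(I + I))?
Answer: 63001/202500 ≈ 0.31112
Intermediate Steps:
d(I) = 1/(10*I) (d(I) = 1/(5*(2*I)) = 1/(10*I))
x(Q) = -√(Q + 1/(10*Q))/3
x(-1*5)⁴ = (-√(10/((-1*5)) + 100*(-1*5))/30)⁴ = (-√(10/(-5) + 100*(-5))/30)⁴ = (-√(10*(-⅕) - 500)/30)⁴ = (-√(-2 - 500)/30)⁴ = (-I*√502/30)⁴ = 63001/202500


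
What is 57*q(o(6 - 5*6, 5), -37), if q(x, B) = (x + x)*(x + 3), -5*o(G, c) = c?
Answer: -228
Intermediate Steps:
o(G, c) = -c/5
q(x, B) = 2*x*(3 + x) (q(x, B) = (2*x)*(3 + x) = 2*x*(3 + x))
57*q(o(6 - 5*6, 5), -37) = 57*(2*(-⅕*5)*(3 - ⅕*5)) = 57*(2*(-1)*(3 - 1)) = 57*(2*(-1)*2) = 57*(-4) = -228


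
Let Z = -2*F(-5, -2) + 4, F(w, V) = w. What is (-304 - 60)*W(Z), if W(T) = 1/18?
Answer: -182/9 ≈ -20.222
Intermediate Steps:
Z = 14 (Z = -2*(-5) + 4 = 10 + 4 = 14)
W(T) = 1/18
(-304 - 60)*W(Z) = (-304 - 60)*(1/18) = -364*1/18 = -182/9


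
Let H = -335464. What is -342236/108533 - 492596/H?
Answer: -15336233959/9102228578 ≈ -1.6849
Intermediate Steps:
-342236/108533 - 492596/H = -342236/108533 - 492596/(-335464) = -342236*1/108533 - 492596*(-1/335464) = -342236/108533 + 123149/83866 = -15336233959/9102228578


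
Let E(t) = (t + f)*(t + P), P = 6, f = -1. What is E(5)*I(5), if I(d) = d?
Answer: 220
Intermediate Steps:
E(t) = (-1 + t)*(6 + t) (E(t) = (t - 1)*(t + 6) = (-1 + t)*(6 + t))
E(5)*I(5) = (-6 + 5² + 5*5)*5 = (-6 + 25 + 25)*5 = 44*5 = 220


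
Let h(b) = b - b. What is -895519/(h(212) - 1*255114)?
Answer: 895519/255114 ≈ 3.5103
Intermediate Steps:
h(b) = 0
-895519/(h(212) - 1*255114) = -895519/(0 - 1*255114) = -895519/(0 - 255114) = -895519/(-255114) = -895519*(-1/255114) = 895519/255114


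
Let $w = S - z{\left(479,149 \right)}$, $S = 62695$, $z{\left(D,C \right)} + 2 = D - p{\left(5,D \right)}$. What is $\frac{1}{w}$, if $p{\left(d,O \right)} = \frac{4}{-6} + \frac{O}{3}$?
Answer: $\frac{1}{62377} \approx 1.6032 \cdot 10^{-5}$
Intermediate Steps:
$p{\left(d,O \right)} = - \frac{2}{3} + \frac{O}{3}$ ($p{\left(d,O \right)} = 4 \left(- \frac{1}{6}\right) + O \frac{1}{3} = - \frac{2}{3} + \frac{O}{3}$)
$z{\left(D,C \right)} = - \frac{4}{3} + \frac{2 D}{3}$ ($z{\left(D,C \right)} = -2 + \left(D - \left(- \frac{2}{3} + \frac{D}{3}\right)\right) = -2 + \left(\frac{2}{3} + \frac{2 D}{3}\right) = - \frac{4}{3} + \frac{2 D}{3}$)
$w = 62377$ ($w = 62695 - \left(- \frac{4}{3} + \frac{2}{3} \cdot 479\right) = 62695 - \left(- \frac{4}{3} + \frac{958}{3}\right) = 62695 - 318 = 62377$)
$\frac{1}{w} = \frac{1}{62377}$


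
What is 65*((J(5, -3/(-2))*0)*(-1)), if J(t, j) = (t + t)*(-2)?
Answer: 0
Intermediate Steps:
J(t, j) = -4*t (J(t, j) = (2*t)*(-2) = -4*t)
65*((J(5, -3/(-2))*0)*(-1)) = 65*((-4*5*0)*(-1)) = 65*(-20*0*(-1)) = 65*(0*(-1)) = 65*0 = 0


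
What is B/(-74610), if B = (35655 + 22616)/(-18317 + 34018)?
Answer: -58271/1171451610 ≈ -4.9743e-5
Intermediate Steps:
B = 58271/15701 ≈ 3.7113
B/(-74610) = (58271/15701)/(-74610) = (58271/15701)*(-1/74610) = -58271/1171451610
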